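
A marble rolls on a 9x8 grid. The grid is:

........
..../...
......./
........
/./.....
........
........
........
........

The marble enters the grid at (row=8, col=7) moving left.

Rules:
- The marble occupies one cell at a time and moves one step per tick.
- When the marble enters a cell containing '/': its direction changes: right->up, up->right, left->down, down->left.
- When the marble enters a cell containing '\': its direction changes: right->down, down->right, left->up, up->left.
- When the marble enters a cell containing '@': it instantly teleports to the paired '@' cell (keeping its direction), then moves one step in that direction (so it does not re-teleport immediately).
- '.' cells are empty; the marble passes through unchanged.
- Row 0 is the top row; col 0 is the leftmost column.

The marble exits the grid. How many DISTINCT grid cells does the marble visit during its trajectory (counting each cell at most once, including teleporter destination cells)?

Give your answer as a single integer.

Step 1: enter (8,7), '.' pass, move left to (8,6)
Step 2: enter (8,6), '.' pass, move left to (8,5)
Step 3: enter (8,5), '.' pass, move left to (8,4)
Step 4: enter (8,4), '.' pass, move left to (8,3)
Step 5: enter (8,3), '.' pass, move left to (8,2)
Step 6: enter (8,2), '.' pass, move left to (8,1)
Step 7: enter (8,1), '.' pass, move left to (8,0)
Step 8: enter (8,0), '.' pass, move left to (8,-1)
Step 9: at (8,-1) — EXIT via left edge, pos 8
Distinct cells visited: 8 (path length 8)

Answer: 8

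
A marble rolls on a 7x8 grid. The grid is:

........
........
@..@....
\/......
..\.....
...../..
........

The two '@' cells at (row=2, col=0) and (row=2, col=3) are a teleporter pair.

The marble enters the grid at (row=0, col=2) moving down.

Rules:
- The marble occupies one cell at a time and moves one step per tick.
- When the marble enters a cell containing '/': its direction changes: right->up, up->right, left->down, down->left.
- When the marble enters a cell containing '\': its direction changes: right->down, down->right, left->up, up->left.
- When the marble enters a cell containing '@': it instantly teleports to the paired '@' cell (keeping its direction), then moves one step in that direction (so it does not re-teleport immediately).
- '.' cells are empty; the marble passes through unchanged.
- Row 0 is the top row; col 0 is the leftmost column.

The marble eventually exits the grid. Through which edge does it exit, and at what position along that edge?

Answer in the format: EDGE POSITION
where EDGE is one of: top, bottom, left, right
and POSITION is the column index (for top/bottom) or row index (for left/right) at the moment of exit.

Answer: right 4

Derivation:
Step 1: enter (0,2), '.' pass, move down to (1,2)
Step 2: enter (1,2), '.' pass, move down to (2,2)
Step 3: enter (2,2), '.' pass, move down to (3,2)
Step 4: enter (3,2), '.' pass, move down to (4,2)
Step 5: enter (4,2), '\' deflects down->right, move right to (4,3)
Step 6: enter (4,3), '.' pass, move right to (4,4)
Step 7: enter (4,4), '.' pass, move right to (4,5)
Step 8: enter (4,5), '.' pass, move right to (4,6)
Step 9: enter (4,6), '.' pass, move right to (4,7)
Step 10: enter (4,7), '.' pass, move right to (4,8)
Step 11: at (4,8) — EXIT via right edge, pos 4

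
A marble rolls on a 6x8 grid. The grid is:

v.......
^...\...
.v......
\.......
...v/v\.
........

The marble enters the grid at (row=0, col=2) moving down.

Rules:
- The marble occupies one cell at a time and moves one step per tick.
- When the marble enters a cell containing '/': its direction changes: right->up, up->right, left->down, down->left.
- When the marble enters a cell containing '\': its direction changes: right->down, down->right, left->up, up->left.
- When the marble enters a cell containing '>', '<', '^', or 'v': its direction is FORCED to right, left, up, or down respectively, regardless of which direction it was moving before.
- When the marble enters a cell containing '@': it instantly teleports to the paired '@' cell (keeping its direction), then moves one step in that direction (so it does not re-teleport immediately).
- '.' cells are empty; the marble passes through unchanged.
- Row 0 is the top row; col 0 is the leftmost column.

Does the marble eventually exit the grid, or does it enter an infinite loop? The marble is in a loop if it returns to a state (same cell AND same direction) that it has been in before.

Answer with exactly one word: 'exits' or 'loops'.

Step 1: enter (0,2), '.' pass, move down to (1,2)
Step 2: enter (1,2), '.' pass, move down to (2,2)
Step 3: enter (2,2), '.' pass, move down to (3,2)
Step 4: enter (3,2), '.' pass, move down to (4,2)
Step 5: enter (4,2), '.' pass, move down to (5,2)
Step 6: enter (5,2), '.' pass, move down to (6,2)
Step 7: at (6,2) — EXIT via bottom edge, pos 2

Answer: exits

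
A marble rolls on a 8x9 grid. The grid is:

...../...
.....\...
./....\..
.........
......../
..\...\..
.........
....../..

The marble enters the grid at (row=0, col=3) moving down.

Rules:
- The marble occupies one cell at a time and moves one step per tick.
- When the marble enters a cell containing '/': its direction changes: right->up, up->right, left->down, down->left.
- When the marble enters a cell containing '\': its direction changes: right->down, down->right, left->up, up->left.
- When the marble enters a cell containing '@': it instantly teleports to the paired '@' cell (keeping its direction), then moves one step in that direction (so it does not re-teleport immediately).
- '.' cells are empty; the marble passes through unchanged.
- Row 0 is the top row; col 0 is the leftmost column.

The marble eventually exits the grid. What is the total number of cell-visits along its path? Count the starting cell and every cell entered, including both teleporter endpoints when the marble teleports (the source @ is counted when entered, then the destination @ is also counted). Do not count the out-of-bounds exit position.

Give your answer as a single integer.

Step 1: enter (0,3), '.' pass, move down to (1,3)
Step 2: enter (1,3), '.' pass, move down to (2,3)
Step 3: enter (2,3), '.' pass, move down to (3,3)
Step 4: enter (3,3), '.' pass, move down to (4,3)
Step 5: enter (4,3), '.' pass, move down to (5,3)
Step 6: enter (5,3), '.' pass, move down to (6,3)
Step 7: enter (6,3), '.' pass, move down to (7,3)
Step 8: enter (7,3), '.' pass, move down to (8,3)
Step 9: at (8,3) — EXIT via bottom edge, pos 3
Path length (cell visits): 8

Answer: 8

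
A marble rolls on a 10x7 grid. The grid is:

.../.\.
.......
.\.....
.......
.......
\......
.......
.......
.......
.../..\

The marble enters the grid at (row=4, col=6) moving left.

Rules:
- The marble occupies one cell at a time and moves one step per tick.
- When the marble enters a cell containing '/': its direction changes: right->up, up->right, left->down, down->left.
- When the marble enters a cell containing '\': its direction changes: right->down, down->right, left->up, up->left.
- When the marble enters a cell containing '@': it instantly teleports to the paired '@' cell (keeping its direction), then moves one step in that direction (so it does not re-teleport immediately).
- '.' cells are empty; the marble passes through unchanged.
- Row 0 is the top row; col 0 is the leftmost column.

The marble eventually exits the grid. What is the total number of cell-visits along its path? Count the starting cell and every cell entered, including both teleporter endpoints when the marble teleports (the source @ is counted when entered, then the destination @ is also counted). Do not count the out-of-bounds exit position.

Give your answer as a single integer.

Answer: 7

Derivation:
Step 1: enter (4,6), '.' pass, move left to (4,5)
Step 2: enter (4,5), '.' pass, move left to (4,4)
Step 3: enter (4,4), '.' pass, move left to (4,3)
Step 4: enter (4,3), '.' pass, move left to (4,2)
Step 5: enter (4,2), '.' pass, move left to (4,1)
Step 6: enter (4,1), '.' pass, move left to (4,0)
Step 7: enter (4,0), '.' pass, move left to (4,-1)
Step 8: at (4,-1) — EXIT via left edge, pos 4
Path length (cell visits): 7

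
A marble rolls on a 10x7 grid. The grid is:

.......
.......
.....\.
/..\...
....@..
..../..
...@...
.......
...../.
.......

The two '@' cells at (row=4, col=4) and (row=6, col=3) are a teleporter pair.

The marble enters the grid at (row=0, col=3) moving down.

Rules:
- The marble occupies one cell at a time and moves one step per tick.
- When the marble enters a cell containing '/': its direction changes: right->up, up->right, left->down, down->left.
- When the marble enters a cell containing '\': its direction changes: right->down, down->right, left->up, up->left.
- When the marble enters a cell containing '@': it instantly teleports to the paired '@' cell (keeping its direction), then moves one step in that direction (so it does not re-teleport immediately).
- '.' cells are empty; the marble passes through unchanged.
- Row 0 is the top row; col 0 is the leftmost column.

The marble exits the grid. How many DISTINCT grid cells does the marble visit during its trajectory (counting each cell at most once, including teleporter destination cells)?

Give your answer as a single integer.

Answer: 7

Derivation:
Step 1: enter (0,3), '.' pass, move down to (1,3)
Step 2: enter (1,3), '.' pass, move down to (2,3)
Step 3: enter (2,3), '.' pass, move down to (3,3)
Step 4: enter (3,3), '\' deflects down->right, move right to (3,4)
Step 5: enter (3,4), '.' pass, move right to (3,5)
Step 6: enter (3,5), '.' pass, move right to (3,6)
Step 7: enter (3,6), '.' pass, move right to (3,7)
Step 8: at (3,7) — EXIT via right edge, pos 3
Distinct cells visited: 7 (path length 7)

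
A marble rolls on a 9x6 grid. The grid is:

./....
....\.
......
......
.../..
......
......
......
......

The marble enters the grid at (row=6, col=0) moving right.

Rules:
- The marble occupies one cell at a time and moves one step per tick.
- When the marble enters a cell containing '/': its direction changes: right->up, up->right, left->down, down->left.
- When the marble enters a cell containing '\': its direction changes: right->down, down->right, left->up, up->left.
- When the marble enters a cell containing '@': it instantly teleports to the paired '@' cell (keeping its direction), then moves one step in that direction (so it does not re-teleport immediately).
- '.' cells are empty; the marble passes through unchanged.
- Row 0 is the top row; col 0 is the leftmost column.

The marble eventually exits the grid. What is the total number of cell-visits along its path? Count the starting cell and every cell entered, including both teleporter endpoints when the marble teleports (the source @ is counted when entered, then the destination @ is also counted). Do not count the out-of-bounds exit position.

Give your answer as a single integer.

Step 1: enter (6,0), '.' pass, move right to (6,1)
Step 2: enter (6,1), '.' pass, move right to (6,2)
Step 3: enter (6,2), '.' pass, move right to (6,3)
Step 4: enter (6,3), '.' pass, move right to (6,4)
Step 5: enter (6,4), '.' pass, move right to (6,5)
Step 6: enter (6,5), '.' pass, move right to (6,6)
Step 7: at (6,6) — EXIT via right edge, pos 6
Path length (cell visits): 6

Answer: 6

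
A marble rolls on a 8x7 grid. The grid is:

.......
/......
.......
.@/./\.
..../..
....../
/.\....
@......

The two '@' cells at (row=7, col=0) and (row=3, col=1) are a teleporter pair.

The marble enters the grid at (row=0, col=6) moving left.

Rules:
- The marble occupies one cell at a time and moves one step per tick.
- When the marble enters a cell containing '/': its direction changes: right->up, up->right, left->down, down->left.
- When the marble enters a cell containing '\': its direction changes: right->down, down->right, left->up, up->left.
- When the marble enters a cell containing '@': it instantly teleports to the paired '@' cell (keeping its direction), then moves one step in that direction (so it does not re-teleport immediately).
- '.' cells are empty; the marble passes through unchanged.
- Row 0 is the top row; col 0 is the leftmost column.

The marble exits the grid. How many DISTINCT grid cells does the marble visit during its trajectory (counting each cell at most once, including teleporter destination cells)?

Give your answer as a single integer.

Answer: 7

Derivation:
Step 1: enter (0,6), '.' pass, move left to (0,5)
Step 2: enter (0,5), '.' pass, move left to (0,4)
Step 3: enter (0,4), '.' pass, move left to (0,3)
Step 4: enter (0,3), '.' pass, move left to (0,2)
Step 5: enter (0,2), '.' pass, move left to (0,1)
Step 6: enter (0,1), '.' pass, move left to (0,0)
Step 7: enter (0,0), '.' pass, move left to (0,-1)
Step 8: at (0,-1) — EXIT via left edge, pos 0
Distinct cells visited: 7 (path length 7)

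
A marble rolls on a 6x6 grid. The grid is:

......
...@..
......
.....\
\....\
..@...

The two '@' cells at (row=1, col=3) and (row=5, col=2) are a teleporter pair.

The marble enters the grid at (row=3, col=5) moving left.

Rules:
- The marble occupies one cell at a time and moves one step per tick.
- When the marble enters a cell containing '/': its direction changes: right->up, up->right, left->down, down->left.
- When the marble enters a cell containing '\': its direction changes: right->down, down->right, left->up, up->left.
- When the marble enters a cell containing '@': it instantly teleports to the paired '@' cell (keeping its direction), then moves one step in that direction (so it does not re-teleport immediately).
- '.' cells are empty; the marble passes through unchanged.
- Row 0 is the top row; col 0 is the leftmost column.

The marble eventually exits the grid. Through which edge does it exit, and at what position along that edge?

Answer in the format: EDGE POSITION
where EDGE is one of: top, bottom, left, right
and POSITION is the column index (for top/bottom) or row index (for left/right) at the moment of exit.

Step 1: enter (3,5), '\' deflects left->up, move up to (2,5)
Step 2: enter (2,5), '.' pass, move up to (1,5)
Step 3: enter (1,5), '.' pass, move up to (0,5)
Step 4: enter (0,5), '.' pass, move up to (-1,5)
Step 5: at (-1,5) — EXIT via top edge, pos 5

Answer: top 5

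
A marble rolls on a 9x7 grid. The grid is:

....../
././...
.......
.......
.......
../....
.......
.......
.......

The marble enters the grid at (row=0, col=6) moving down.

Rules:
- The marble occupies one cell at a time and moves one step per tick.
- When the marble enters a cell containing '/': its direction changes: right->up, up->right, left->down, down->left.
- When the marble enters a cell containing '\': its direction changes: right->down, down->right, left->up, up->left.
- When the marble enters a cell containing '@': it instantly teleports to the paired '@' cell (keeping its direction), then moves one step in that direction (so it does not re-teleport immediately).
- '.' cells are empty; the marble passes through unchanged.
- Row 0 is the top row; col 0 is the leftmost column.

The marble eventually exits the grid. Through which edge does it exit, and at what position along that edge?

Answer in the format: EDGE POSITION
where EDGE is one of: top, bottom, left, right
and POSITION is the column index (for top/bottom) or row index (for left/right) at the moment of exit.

Step 1: enter (0,6), '/' deflects down->left, move left to (0,5)
Step 2: enter (0,5), '.' pass, move left to (0,4)
Step 3: enter (0,4), '.' pass, move left to (0,3)
Step 4: enter (0,3), '.' pass, move left to (0,2)
Step 5: enter (0,2), '.' pass, move left to (0,1)
Step 6: enter (0,1), '.' pass, move left to (0,0)
Step 7: enter (0,0), '.' pass, move left to (0,-1)
Step 8: at (0,-1) — EXIT via left edge, pos 0

Answer: left 0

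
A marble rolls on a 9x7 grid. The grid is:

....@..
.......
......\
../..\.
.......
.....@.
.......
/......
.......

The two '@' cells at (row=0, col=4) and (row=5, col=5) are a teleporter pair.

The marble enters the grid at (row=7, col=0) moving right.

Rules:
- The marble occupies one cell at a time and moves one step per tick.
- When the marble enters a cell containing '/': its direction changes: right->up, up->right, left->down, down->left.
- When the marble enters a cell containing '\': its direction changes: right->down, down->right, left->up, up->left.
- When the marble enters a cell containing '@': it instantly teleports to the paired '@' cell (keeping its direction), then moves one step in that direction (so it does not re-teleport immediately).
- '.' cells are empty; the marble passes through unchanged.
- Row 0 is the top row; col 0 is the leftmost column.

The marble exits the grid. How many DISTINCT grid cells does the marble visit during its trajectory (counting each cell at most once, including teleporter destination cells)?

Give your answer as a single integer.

Answer: 8

Derivation:
Step 1: enter (7,0), '/' deflects right->up, move up to (6,0)
Step 2: enter (6,0), '.' pass, move up to (5,0)
Step 3: enter (5,0), '.' pass, move up to (4,0)
Step 4: enter (4,0), '.' pass, move up to (3,0)
Step 5: enter (3,0), '.' pass, move up to (2,0)
Step 6: enter (2,0), '.' pass, move up to (1,0)
Step 7: enter (1,0), '.' pass, move up to (0,0)
Step 8: enter (0,0), '.' pass, move up to (-1,0)
Step 9: at (-1,0) — EXIT via top edge, pos 0
Distinct cells visited: 8 (path length 8)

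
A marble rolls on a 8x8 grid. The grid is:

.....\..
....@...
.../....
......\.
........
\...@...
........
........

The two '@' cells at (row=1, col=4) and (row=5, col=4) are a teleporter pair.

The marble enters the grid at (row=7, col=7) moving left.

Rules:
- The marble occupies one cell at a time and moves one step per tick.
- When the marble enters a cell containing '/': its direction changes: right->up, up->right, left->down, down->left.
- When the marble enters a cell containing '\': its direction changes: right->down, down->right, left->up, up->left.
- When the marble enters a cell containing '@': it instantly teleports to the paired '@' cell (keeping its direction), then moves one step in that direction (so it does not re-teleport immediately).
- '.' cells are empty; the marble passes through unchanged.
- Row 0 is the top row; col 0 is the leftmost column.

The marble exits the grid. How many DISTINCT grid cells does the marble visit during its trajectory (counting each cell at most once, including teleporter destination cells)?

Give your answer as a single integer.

Step 1: enter (7,7), '.' pass, move left to (7,6)
Step 2: enter (7,6), '.' pass, move left to (7,5)
Step 3: enter (7,5), '.' pass, move left to (7,4)
Step 4: enter (7,4), '.' pass, move left to (7,3)
Step 5: enter (7,3), '.' pass, move left to (7,2)
Step 6: enter (7,2), '.' pass, move left to (7,1)
Step 7: enter (7,1), '.' pass, move left to (7,0)
Step 8: enter (7,0), '.' pass, move left to (7,-1)
Step 9: at (7,-1) — EXIT via left edge, pos 7
Distinct cells visited: 8 (path length 8)

Answer: 8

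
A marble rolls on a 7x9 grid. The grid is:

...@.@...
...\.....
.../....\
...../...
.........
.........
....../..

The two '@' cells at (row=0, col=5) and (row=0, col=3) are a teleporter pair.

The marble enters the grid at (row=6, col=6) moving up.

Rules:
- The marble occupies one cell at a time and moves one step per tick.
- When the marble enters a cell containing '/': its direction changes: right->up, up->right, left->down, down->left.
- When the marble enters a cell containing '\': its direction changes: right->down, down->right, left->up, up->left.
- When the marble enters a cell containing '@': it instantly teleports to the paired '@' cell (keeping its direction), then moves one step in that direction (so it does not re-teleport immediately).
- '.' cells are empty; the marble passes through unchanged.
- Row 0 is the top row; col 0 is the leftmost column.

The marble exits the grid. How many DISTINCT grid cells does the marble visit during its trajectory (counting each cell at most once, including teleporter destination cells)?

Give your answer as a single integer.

Answer: 3

Derivation:
Step 1: enter (6,6), '/' deflects up->right, move right to (6,7)
Step 2: enter (6,7), '.' pass, move right to (6,8)
Step 3: enter (6,8), '.' pass, move right to (6,9)
Step 4: at (6,9) — EXIT via right edge, pos 6
Distinct cells visited: 3 (path length 3)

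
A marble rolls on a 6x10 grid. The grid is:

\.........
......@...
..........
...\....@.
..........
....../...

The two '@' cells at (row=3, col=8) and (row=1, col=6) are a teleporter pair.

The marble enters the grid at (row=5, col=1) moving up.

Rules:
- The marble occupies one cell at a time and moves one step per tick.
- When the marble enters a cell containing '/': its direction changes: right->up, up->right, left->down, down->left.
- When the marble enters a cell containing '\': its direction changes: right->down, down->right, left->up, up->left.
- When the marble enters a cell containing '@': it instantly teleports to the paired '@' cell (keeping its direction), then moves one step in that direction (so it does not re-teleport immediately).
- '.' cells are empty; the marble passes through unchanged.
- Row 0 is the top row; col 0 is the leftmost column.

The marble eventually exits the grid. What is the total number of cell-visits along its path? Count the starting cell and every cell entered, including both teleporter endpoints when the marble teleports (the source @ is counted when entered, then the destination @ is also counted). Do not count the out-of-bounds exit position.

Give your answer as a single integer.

Step 1: enter (5,1), '.' pass, move up to (4,1)
Step 2: enter (4,1), '.' pass, move up to (3,1)
Step 3: enter (3,1), '.' pass, move up to (2,1)
Step 4: enter (2,1), '.' pass, move up to (1,1)
Step 5: enter (1,1), '.' pass, move up to (0,1)
Step 6: enter (0,1), '.' pass, move up to (-1,1)
Step 7: at (-1,1) — EXIT via top edge, pos 1
Path length (cell visits): 6

Answer: 6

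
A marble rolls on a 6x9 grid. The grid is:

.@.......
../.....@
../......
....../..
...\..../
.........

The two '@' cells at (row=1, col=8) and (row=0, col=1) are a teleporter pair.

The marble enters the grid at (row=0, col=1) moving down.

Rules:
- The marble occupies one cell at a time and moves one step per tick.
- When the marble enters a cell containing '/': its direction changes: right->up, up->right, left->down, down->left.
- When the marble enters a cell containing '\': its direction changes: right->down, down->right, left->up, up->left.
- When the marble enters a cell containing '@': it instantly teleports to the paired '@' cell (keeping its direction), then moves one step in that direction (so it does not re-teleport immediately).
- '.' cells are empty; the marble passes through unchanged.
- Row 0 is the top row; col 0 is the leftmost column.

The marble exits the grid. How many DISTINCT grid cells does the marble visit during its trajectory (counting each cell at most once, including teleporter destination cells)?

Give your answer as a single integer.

Step 1: enter (0,1), '@' teleport (0,1)->(1,8), also enter (1,8), move down to (2,8)
Step 2: enter (2,8), '.' pass, move down to (3,8)
Step 3: enter (3,8), '.' pass, move down to (4,8)
Step 4: enter (4,8), '/' deflects down->left, move left to (4,7)
Step 5: enter (4,7), '.' pass, move left to (4,6)
Step 6: enter (4,6), '.' pass, move left to (4,5)
Step 7: enter (4,5), '.' pass, move left to (4,4)
Step 8: enter (4,4), '.' pass, move left to (4,3)
Step 9: enter (4,3), '\' deflects left->up, move up to (3,3)
Step 10: enter (3,3), '.' pass, move up to (2,3)
Step 11: enter (2,3), '.' pass, move up to (1,3)
Step 12: enter (1,3), '.' pass, move up to (0,3)
Step 13: enter (0,3), '.' pass, move up to (-1,3)
Step 14: at (-1,3) — EXIT via top edge, pos 3
Distinct cells visited: 14 (path length 14)

Answer: 14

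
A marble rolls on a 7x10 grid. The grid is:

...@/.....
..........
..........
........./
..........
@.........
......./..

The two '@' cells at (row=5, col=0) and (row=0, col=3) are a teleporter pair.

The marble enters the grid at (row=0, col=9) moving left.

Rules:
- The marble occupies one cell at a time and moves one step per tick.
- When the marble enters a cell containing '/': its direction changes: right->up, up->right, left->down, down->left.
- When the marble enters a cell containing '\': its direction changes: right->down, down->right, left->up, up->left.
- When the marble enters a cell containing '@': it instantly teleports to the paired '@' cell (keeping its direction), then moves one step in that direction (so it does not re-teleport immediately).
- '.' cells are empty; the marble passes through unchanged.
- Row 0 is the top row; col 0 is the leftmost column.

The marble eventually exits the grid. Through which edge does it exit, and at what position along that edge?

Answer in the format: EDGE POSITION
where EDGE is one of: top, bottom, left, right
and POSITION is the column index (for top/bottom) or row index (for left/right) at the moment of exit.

Step 1: enter (0,9), '.' pass, move left to (0,8)
Step 2: enter (0,8), '.' pass, move left to (0,7)
Step 3: enter (0,7), '.' pass, move left to (0,6)
Step 4: enter (0,6), '.' pass, move left to (0,5)
Step 5: enter (0,5), '.' pass, move left to (0,4)
Step 6: enter (0,4), '/' deflects left->down, move down to (1,4)
Step 7: enter (1,4), '.' pass, move down to (2,4)
Step 8: enter (2,4), '.' pass, move down to (3,4)
Step 9: enter (3,4), '.' pass, move down to (4,4)
Step 10: enter (4,4), '.' pass, move down to (5,4)
Step 11: enter (5,4), '.' pass, move down to (6,4)
Step 12: enter (6,4), '.' pass, move down to (7,4)
Step 13: at (7,4) — EXIT via bottom edge, pos 4

Answer: bottom 4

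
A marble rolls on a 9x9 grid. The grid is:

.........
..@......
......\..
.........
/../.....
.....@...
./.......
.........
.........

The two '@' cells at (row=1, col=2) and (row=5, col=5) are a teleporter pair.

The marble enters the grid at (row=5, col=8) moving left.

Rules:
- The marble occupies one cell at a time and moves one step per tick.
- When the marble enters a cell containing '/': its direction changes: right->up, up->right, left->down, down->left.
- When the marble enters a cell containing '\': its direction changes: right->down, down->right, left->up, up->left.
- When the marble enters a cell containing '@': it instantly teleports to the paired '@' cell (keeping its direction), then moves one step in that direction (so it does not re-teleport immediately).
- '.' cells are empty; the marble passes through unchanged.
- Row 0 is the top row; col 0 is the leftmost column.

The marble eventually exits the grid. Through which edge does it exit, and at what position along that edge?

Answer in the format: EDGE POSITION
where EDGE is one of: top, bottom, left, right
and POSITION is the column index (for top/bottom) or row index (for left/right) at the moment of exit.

Step 1: enter (5,8), '.' pass, move left to (5,7)
Step 2: enter (5,7), '.' pass, move left to (5,6)
Step 3: enter (5,6), '.' pass, move left to (5,5)
Step 4: enter (5,5), '@' teleport (5,5)->(1,2), also enter (1,2), move left to (1,1)
Step 5: enter (1,1), '.' pass, move left to (1,0)
Step 6: enter (1,0), '.' pass, move left to (1,-1)
Step 7: at (1,-1) — EXIT via left edge, pos 1

Answer: left 1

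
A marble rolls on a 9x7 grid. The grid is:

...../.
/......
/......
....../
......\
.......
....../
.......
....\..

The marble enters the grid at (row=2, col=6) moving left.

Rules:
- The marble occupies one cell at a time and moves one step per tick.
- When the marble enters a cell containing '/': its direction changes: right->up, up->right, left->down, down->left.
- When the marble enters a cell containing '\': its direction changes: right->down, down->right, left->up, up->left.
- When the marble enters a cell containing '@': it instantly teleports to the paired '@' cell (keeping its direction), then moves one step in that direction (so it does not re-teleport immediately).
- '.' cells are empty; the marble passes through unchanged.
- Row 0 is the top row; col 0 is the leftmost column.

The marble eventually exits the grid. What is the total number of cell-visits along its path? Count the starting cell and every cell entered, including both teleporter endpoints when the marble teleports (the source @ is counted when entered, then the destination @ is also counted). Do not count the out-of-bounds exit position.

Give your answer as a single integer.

Step 1: enter (2,6), '.' pass, move left to (2,5)
Step 2: enter (2,5), '.' pass, move left to (2,4)
Step 3: enter (2,4), '.' pass, move left to (2,3)
Step 4: enter (2,3), '.' pass, move left to (2,2)
Step 5: enter (2,2), '.' pass, move left to (2,1)
Step 6: enter (2,1), '.' pass, move left to (2,0)
Step 7: enter (2,0), '/' deflects left->down, move down to (3,0)
Step 8: enter (3,0), '.' pass, move down to (4,0)
Step 9: enter (4,0), '.' pass, move down to (5,0)
Step 10: enter (5,0), '.' pass, move down to (6,0)
Step 11: enter (6,0), '.' pass, move down to (7,0)
Step 12: enter (7,0), '.' pass, move down to (8,0)
Step 13: enter (8,0), '.' pass, move down to (9,0)
Step 14: at (9,0) — EXIT via bottom edge, pos 0
Path length (cell visits): 13

Answer: 13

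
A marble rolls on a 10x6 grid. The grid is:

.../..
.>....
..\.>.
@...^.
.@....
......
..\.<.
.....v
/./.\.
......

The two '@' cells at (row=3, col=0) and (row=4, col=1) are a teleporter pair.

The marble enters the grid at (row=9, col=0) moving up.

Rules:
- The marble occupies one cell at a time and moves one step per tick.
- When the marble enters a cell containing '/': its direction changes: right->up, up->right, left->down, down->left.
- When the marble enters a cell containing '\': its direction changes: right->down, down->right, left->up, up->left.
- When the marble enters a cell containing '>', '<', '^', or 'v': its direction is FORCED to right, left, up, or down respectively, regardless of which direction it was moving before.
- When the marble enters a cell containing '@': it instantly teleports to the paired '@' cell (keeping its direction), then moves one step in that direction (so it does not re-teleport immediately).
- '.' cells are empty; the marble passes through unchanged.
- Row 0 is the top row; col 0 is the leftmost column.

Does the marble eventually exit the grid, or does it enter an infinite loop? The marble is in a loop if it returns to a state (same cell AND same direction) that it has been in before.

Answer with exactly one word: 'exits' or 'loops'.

Step 1: enter (9,0), '.' pass, move up to (8,0)
Step 2: enter (8,0), '/' deflects up->right, move right to (8,1)
Step 3: enter (8,1), '.' pass, move right to (8,2)
Step 4: enter (8,2), '/' deflects right->up, move up to (7,2)
Step 5: enter (7,2), '.' pass, move up to (6,2)
Step 6: enter (6,2), '\' deflects up->left, move left to (6,1)
Step 7: enter (6,1), '.' pass, move left to (6,0)
Step 8: enter (6,0), '.' pass, move left to (6,-1)
Step 9: at (6,-1) — EXIT via left edge, pos 6

Answer: exits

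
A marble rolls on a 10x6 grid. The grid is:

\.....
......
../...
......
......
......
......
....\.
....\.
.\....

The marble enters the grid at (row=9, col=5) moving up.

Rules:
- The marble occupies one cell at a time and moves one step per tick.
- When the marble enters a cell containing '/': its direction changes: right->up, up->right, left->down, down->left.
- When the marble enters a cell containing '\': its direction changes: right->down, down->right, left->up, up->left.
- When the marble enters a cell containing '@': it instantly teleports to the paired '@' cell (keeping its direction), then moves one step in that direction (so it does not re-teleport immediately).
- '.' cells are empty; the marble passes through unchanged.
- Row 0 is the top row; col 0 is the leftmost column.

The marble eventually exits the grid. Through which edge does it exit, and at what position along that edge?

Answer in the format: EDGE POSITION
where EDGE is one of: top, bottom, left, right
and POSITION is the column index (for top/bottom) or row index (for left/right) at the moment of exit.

Step 1: enter (9,5), '.' pass, move up to (8,5)
Step 2: enter (8,5), '.' pass, move up to (7,5)
Step 3: enter (7,5), '.' pass, move up to (6,5)
Step 4: enter (6,5), '.' pass, move up to (5,5)
Step 5: enter (5,5), '.' pass, move up to (4,5)
Step 6: enter (4,5), '.' pass, move up to (3,5)
Step 7: enter (3,5), '.' pass, move up to (2,5)
Step 8: enter (2,5), '.' pass, move up to (1,5)
Step 9: enter (1,5), '.' pass, move up to (0,5)
Step 10: enter (0,5), '.' pass, move up to (-1,5)
Step 11: at (-1,5) — EXIT via top edge, pos 5

Answer: top 5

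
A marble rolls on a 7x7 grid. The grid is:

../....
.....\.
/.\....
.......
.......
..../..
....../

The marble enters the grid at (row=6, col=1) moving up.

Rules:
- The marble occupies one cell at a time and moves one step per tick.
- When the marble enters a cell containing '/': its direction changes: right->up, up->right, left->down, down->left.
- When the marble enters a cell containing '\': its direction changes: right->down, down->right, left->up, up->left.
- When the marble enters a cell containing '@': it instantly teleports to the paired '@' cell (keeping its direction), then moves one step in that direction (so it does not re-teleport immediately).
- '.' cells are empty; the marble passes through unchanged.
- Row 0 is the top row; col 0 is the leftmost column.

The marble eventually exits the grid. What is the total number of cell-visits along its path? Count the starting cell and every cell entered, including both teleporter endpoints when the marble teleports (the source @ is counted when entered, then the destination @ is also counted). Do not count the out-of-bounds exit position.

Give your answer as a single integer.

Answer: 7

Derivation:
Step 1: enter (6,1), '.' pass, move up to (5,1)
Step 2: enter (5,1), '.' pass, move up to (4,1)
Step 3: enter (4,1), '.' pass, move up to (3,1)
Step 4: enter (3,1), '.' pass, move up to (2,1)
Step 5: enter (2,1), '.' pass, move up to (1,1)
Step 6: enter (1,1), '.' pass, move up to (0,1)
Step 7: enter (0,1), '.' pass, move up to (-1,1)
Step 8: at (-1,1) — EXIT via top edge, pos 1
Path length (cell visits): 7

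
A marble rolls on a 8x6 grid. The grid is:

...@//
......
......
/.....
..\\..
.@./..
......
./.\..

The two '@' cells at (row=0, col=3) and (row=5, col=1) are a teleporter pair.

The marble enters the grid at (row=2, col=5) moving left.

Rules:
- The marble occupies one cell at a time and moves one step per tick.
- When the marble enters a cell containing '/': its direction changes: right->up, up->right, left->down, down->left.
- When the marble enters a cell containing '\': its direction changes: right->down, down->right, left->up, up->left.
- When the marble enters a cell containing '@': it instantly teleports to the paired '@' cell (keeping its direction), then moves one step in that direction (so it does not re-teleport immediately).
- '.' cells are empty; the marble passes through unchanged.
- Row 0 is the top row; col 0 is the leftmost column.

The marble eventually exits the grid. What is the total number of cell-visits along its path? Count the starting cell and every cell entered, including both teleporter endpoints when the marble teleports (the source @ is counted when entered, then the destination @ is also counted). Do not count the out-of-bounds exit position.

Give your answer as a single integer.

Step 1: enter (2,5), '.' pass, move left to (2,4)
Step 2: enter (2,4), '.' pass, move left to (2,3)
Step 3: enter (2,3), '.' pass, move left to (2,2)
Step 4: enter (2,2), '.' pass, move left to (2,1)
Step 5: enter (2,1), '.' pass, move left to (2,0)
Step 6: enter (2,0), '.' pass, move left to (2,-1)
Step 7: at (2,-1) — EXIT via left edge, pos 2
Path length (cell visits): 6

Answer: 6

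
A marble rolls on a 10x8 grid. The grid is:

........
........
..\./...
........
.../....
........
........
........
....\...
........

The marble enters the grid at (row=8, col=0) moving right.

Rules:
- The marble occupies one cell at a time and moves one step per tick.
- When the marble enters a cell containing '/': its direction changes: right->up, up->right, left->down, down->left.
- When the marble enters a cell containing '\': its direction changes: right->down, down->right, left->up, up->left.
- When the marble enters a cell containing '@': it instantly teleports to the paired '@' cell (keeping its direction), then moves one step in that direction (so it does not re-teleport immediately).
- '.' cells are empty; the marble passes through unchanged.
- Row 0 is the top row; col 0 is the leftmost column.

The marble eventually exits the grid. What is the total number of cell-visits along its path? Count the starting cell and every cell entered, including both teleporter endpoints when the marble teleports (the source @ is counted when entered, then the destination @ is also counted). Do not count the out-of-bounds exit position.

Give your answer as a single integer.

Step 1: enter (8,0), '.' pass, move right to (8,1)
Step 2: enter (8,1), '.' pass, move right to (8,2)
Step 3: enter (8,2), '.' pass, move right to (8,3)
Step 4: enter (8,3), '.' pass, move right to (8,4)
Step 5: enter (8,4), '\' deflects right->down, move down to (9,4)
Step 6: enter (9,4), '.' pass, move down to (10,4)
Step 7: at (10,4) — EXIT via bottom edge, pos 4
Path length (cell visits): 6

Answer: 6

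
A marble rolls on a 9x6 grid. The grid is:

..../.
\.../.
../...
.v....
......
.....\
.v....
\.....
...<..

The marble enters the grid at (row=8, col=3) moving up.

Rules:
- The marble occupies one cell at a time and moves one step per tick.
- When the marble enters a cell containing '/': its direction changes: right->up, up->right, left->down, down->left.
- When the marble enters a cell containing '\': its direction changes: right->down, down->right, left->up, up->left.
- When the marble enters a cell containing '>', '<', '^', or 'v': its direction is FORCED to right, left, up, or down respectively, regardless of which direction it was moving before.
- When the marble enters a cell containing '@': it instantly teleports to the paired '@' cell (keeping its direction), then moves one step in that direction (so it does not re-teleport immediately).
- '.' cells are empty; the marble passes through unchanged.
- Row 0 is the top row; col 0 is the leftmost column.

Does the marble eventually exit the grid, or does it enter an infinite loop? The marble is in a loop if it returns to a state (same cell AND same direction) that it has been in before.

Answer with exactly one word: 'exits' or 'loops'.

Answer: exits

Derivation:
Step 1: enter (8,3), '<' forces up->left, move left to (8,2)
Step 2: enter (8,2), '.' pass, move left to (8,1)
Step 3: enter (8,1), '.' pass, move left to (8,0)
Step 4: enter (8,0), '.' pass, move left to (8,-1)
Step 5: at (8,-1) — EXIT via left edge, pos 8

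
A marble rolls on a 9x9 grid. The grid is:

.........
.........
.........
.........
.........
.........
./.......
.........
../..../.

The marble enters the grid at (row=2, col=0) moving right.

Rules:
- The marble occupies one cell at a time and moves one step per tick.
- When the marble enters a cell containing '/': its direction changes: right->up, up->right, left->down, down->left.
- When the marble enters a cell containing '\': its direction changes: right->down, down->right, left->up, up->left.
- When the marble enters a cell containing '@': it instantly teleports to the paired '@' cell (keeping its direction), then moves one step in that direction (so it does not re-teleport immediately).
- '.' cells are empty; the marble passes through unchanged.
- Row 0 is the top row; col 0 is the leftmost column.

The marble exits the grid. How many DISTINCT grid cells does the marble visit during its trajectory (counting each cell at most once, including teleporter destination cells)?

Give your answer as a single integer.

Answer: 9

Derivation:
Step 1: enter (2,0), '.' pass, move right to (2,1)
Step 2: enter (2,1), '.' pass, move right to (2,2)
Step 3: enter (2,2), '.' pass, move right to (2,3)
Step 4: enter (2,3), '.' pass, move right to (2,4)
Step 5: enter (2,4), '.' pass, move right to (2,5)
Step 6: enter (2,5), '.' pass, move right to (2,6)
Step 7: enter (2,6), '.' pass, move right to (2,7)
Step 8: enter (2,7), '.' pass, move right to (2,8)
Step 9: enter (2,8), '.' pass, move right to (2,9)
Step 10: at (2,9) — EXIT via right edge, pos 2
Distinct cells visited: 9 (path length 9)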